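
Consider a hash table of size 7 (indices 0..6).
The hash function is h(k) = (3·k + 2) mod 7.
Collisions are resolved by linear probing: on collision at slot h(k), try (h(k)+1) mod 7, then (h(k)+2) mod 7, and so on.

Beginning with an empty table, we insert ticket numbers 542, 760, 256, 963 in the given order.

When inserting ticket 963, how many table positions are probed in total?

3

542: h=4 → slot 4
760: h=0 → slot 0
256: h=0, probe 0,1 → slot 1
963: h=0, probe 0,1,2 → slot 2
Table: [760, 256, 963, ., 542, ., .]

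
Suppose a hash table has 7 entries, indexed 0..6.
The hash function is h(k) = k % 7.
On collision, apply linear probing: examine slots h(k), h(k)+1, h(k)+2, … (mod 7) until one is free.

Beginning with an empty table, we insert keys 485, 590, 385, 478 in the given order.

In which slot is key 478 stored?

4

Insert 485: h=2, slot 2 empty → index 2.
Insert 590: h=2, slot 2 occupied → index 3.
Insert 385: h=0, slot 0 empty → index 0.
Insert 478: h=2, slots 2,3 occupied → index 4.
Table: [385, —, 485, 590, 478, —, —]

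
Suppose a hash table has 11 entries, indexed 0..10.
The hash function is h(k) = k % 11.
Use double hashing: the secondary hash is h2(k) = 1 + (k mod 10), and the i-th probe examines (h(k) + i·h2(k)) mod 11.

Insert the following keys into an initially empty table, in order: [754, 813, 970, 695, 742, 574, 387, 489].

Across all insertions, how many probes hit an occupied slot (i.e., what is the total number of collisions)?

754 hashes to 6; slot 6 is free → place at 6.
813 hashes to 10; slot 10 is free → place at 10.
970 hashes to 2; slot 2 is free → place at 2.
695 hashes to 2, h2=6; 2 taken → place at 8.
742 hashes to 5; slot 5 is free → place at 5.
574 hashes to 2, h2=5; 2 taken → place at 7.
387 hashes to 2, h2=8; 2,10,7 taken → place at 4.
489 hashes to 5, h2=10; 5,4 taken → place at 3.
Table: [-, -, 970, 489, 387, 742, 754, 574, 695, -, 813]

7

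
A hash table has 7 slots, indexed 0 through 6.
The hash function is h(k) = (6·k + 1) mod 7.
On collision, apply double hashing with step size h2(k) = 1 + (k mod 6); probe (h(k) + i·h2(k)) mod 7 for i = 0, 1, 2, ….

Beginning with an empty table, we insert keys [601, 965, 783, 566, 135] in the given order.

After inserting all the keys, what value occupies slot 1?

601: h=2 => slot 2
965: h=2, h2=6, probe 2,1 => slot 1
783: h=2, h2=4, probe 2,6 => slot 6
566: h=2, h2=3, probe 2,5 => slot 5
135: h=6, h2=4, probe 6,3 => slot 3
Table: [., 965, 601, 135, ., 566, 783]

965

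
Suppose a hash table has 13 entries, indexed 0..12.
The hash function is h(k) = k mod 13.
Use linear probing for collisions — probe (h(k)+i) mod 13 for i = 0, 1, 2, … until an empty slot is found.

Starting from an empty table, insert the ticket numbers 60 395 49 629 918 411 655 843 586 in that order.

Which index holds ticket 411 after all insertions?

Insert 60: h=8, slot 8 empty => index 8.
Insert 395: h=5, slot 5 empty => index 5.
Insert 49: h=10, slot 10 empty => index 10.
Insert 629: h=5, slot 5 occupied => index 6.
Insert 918: h=8, slot 8 occupied => index 9.
Insert 411: h=8, slots 8,9,10 occupied => index 11.
Insert 655: h=5, slots 5,6 occupied => index 7.
Insert 843: h=11, slot 11 occupied => index 12.
Insert 586: h=1, slot 1 empty => index 1.
Table: [_, 586, _, _, _, 395, 629, 655, 60, 918, 49, 411, 843]

11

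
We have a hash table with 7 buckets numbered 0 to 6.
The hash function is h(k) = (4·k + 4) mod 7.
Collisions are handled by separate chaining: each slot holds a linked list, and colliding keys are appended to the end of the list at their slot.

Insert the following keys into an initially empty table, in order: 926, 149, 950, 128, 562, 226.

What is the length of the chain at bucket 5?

Insert 926: h=5, bucket 5 empty -> new chain.
Insert 149: h=5, bucket 5 nonempty -> append to chain.
Insert 950: h=3, bucket 3 empty -> new chain.
Insert 128: h=5, bucket 5 nonempty -> append to chain.
Insert 562: h=5, bucket 5 nonempty -> append to chain.
Insert 226: h=5, bucket 5 nonempty -> append to chain.
Final buckets:
0: —
1: —
2: —
3: 950
4: —
5: 926 -> 149 -> 128 -> 562 -> 226
6: —

5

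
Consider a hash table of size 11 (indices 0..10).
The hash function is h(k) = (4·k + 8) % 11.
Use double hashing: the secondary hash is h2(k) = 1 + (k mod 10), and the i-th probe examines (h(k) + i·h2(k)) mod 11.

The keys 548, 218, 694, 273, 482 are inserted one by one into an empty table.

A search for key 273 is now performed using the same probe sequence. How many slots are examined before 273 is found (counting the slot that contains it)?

Insert 548: h=0, slot 0 empty → index 0.
Insert 218: h=0, h2=9, slot 0 occupied → index 9.
Insert 694: h=1, slot 1 empty → index 1.
Insert 273: h=0, h2=4, slot 0 occupied → index 4.
Insert 482: h=0, h2=3, slot 0 occupied → index 3.
Table: [548, 694, _, 482, 273, _, _, _, _, 218, _]
Lookup 273: h=0, h2=4, probe 0,4 → found at 4.

2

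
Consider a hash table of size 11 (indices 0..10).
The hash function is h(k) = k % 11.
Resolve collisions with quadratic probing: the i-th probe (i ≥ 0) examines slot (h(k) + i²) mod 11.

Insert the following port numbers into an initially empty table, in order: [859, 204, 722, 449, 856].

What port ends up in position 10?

856

859 hashes to 1; slot 1 is free -> place at 1.
204 hashes to 6; slot 6 is free -> place at 6.
722 hashes to 7; slot 7 is free -> place at 7.
449 hashes to 9; slot 9 is free -> place at 9.
856 hashes to 9; 9 taken -> place at 10.
Table: [—, 859, —, —, —, —, 204, 722, —, 449, 856]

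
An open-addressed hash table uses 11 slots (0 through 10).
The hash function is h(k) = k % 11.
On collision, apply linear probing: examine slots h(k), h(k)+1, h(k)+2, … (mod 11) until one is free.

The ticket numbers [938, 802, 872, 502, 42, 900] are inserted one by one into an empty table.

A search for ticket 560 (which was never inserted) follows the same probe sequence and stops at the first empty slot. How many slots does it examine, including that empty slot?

3

938 hashes to 3; slot 3 is free -> place at 3.
802 hashes to 10; slot 10 is free -> place at 10.
872 hashes to 3; 3 taken -> place at 4.
502 hashes to 7; slot 7 is free -> place at 7.
42 hashes to 9; slot 9 is free -> place at 9.
900 hashes to 9; 9,10 taken -> place at 0.
Table: [900, -, -, 938, 872, -, -, 502, -, 42, 802]
Lookup 560: h=10, probe 10,0,1 → slot 1 empty, not found.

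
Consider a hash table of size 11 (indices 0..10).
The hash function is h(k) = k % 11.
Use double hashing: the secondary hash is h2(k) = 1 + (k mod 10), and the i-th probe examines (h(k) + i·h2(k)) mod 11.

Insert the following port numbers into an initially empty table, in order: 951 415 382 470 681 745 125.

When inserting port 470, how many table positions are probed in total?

951: h=5 -> slot 5
415: h=8 -> slot 8
382: h=8, h2=3, probe 8,0 -> slot 0
470: h=8, h2=1, probe 8,9 -> slot 9
681: h=10 -> slot 10
745: h=8, h2=6, probe 8,3 -> slot 3
125: h=4 -> slot 4
Table: [382, _, _, 745, 125, 951, _, _, 415, 470, 681]

2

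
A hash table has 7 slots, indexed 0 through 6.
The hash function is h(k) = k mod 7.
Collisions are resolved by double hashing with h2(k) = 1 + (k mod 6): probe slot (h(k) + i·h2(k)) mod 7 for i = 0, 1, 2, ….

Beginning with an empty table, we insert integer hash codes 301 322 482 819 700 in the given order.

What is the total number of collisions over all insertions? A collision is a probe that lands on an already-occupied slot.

4

Insert 301: h=0, slot 0 empty -> index 0.
Insert 322: h=0, h2=5, slot 0 occupied -> index 5.
Insert 482: h=6, slot 6 empty -> index 6.
Insert 819: h=0, h2=4, slot 0 occupied -> index 4.
Insert 700: h=0, h2=5, slots 0,5 occupied -> index 3.
Table: [301, _, _, 700, 819, 322, 482]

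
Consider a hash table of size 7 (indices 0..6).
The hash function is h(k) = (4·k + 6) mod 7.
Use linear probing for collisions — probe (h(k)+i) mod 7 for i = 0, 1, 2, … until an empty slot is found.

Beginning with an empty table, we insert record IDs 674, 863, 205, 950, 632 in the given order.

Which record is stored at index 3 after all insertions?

Insert 674: h=0, slot 0 empty => index 0.
Insert 863: h=0, slot 0 occupied => index 1.
Insert 205: h=0, slots 0,1 occupied => index 2.
Insert 950: h=5, slot 5 empty => index 5.
Insert 632: h=0, slots 0,1,2 occupied => index 3.
Table: [674, 863, 205, 632, _, 950, _]

632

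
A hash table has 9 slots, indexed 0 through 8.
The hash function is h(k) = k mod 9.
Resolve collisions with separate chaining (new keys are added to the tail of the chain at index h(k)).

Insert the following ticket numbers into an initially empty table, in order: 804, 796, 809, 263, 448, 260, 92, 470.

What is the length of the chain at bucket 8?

2

Insert 804: h=3, bucket 3 empty → new chain.
Insert 796: h=4, bucket 4 empty → new chain.
Insert 809: h=8, bucket 8 empty → new chain.
Insert 263: h=2, bucket 2 empty → new chain.
Insert 448: h=7, bucket 7 empty → new chain.
Insert 260: h=8, bucket 8 nonempty → append to chain.
Insert 92: h=2, bucket 2 nonempty → append to chain.
Insert 470: h=2, bucket 2 nonempty → append to chain.
Final buckets:
0: .
1: .
2: 263 -> 92 -> 470
3: 804
4: 796
5: .
6: .
7: 448
8: 809 -> 260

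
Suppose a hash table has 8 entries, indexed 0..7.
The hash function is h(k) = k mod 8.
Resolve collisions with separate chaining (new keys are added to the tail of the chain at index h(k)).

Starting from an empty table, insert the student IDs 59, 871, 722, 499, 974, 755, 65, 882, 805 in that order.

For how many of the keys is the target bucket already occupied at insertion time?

3

59 -> bucket 3
871 -> bucket 7
722 -> bucket 2
499 -> bucket 3 (collision)
974 -> bucket 6
755 -> bucket 3 (collision)
65 -> bucket 1
882 -> bucket 2 (collision)
805 -> bucket 5
Final buckets:
0: ∅
1: 65
2: 722 -> 882
3: 59 -> 499 -> 755
4: ∅
5: 805
6: 974
7: 871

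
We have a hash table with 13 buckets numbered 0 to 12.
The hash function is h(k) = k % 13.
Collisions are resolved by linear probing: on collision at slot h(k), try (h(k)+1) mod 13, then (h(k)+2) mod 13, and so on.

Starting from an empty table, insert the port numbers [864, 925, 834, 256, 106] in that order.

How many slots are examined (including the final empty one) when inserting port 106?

864: h=6 → slot 6
925: h=2 → slot 2
834: h=2, probe 2,3 → slot 3
256: h=9 → slot 9
106: h=2, probe 2,3,4 → slot 4
Table: [., ., 925, 834, 106, ., 864, ., ., 256, ., ., .]

3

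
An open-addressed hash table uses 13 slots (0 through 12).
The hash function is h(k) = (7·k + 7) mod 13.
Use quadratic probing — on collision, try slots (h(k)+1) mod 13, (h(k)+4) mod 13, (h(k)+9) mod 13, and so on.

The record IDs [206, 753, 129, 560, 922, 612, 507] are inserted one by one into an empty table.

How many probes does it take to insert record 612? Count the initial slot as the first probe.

3

Insert 206: h=6, slot 6 empty => index 6.
Insert 753: h=0, slot 0 empty => index 0.
Insert 129: h=0, slot 0 occupied => index 1.
Insert 560: h=1, slot 1 occupied => index 2.
Insert 922: h=0, slots 0,1 occupied => index 4.
Insert 612: h=1, slots 1,2 occupied => index 5.
Insert 507: h=7, slot 7 empty => index 7.
Table: [753, 129, 560, ., 922, 612, 206, 507, ., ., ., ., .]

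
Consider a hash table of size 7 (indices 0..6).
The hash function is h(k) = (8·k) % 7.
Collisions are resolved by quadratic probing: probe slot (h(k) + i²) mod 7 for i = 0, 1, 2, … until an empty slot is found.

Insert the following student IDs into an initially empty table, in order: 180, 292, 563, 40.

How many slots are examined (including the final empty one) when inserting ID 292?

180: h=5 => slot 5
292: h=5, probe 5,6 => slot 6
563: h=3 => slot 3
40: h=5, probe 5,6,2 => slot 2
Table: [∅, ∅, 40, 563, ∅, 180, 292]

2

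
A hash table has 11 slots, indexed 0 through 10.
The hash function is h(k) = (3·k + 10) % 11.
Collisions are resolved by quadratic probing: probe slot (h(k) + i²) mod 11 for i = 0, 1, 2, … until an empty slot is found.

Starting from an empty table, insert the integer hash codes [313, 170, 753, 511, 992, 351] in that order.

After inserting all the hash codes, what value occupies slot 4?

313 hashes to 3; slot 3 is free → place at 3.
170 hashes to 3; 3 taken → place at 4.
753 hashes to 3; 3,4 taken → place at 7.
511 hashes to 3; 3,4,7 taken → place at 1.
992 hashes to 5; slot 5 is free → place at 5.
351 hashes to 7; 7 taken → place at 8.
Table: [_, 511, _, 313, 170, 992, _, 753, 351, _, _]

170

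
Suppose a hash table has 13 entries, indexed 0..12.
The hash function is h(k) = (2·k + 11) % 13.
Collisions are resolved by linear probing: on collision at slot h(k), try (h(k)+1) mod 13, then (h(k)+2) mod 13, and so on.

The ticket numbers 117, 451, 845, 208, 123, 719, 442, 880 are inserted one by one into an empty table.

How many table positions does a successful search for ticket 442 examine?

4

Insert 117: h=11, slot 11 empty => index 11.
Insert 451: h=3, slot 3 empty => index 3.
Insert 845: h=11, slot 11 occupied => index 12.
Insert 208: h=11, slots 11,12 occupied => index 0.
Insert 123: h=10, slot 10 empty => index 10.
Insert 719: h=6, slot 6 empty => index 6.
Insert 442: h=11, slots 11,12,0 occupied => index 1.
Insert 880: h=3, slot 3 occupied => index 4.
Table: [208, 442, ∅, 451, 880, ∅, 719, ∅, ∅, ∅, 123, 117, 845]
Lookup 442: h=11, probe 11,12,0,1 → found at 1.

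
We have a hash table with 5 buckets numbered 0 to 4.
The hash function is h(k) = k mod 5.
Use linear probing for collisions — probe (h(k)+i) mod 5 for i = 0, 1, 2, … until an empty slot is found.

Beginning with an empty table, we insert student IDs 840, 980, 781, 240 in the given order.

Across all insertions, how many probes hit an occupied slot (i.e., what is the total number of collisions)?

5

840 hashes to 0; slot 0 is free -> place at 0.
980 hashes to 0; 0 taken -> place at 1.
781 hashes to 1; 1 taken -> place at 2.
240 hashes to 0; 0,1,2 taken -> place at 3.
Table: [840, 980, 781, 240, —]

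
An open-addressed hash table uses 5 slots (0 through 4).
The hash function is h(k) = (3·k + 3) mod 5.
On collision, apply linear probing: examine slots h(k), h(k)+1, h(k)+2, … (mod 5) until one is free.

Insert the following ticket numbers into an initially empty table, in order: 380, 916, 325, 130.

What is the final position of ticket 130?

Insert 380: h=3, slot 3 empty → index 3.
Insert 916: h=1, slot 1 empty → index 1.
Insert 325: h=3, slot 3 occupied → index 4.
Insert 130: h=3, slots 3,4 occupied → index 0.
Table: [130, 916, -, 380, 325]

0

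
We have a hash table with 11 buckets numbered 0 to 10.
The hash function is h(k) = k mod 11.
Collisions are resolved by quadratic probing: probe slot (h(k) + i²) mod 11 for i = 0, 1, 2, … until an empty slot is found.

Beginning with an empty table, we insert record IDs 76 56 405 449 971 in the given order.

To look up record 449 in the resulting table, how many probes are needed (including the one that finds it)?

Insert 76: h=10, slot 10 empty -> index 10.
Insert 56: h=1, slot 1 empty -> index 1.
Insert 405: h=9, slot 9 empty -> index 9.
Insert 449: h=9, slots 9,10 occupied -> index 2.
Insert 971: h=3, slot 3 empty -> index 3.
Table: [., 56, 449, 971, ., ., ., ., ., 405, 76]
Lookup 449: h=9, probe 9,10,2 → found at 2.

3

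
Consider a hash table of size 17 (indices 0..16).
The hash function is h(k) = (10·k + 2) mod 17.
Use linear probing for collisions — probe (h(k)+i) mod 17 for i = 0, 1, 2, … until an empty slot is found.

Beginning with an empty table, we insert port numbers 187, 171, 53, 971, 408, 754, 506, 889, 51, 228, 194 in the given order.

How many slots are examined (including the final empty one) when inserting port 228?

4

187: h=2 → slot 2
171: h=12 → slot 12
53: h=5 → slot 5
971: h=5, probe 5,6 → slot 6
408: h=2, probe 2,3 → slot 3
754: h=11 → slot 11
506: h=13 → slot 13
889: h=1 → slot 1
51: h=2, probe 2,3,4 → slot 4
228: h=4, probe 4,5,6,7 → slot 7
194: h=4, probe 4,5,6,7,8 → slot 8
Table: [_, 889, 187, 408, 51, 53, 971, 228, 194, _, _, 754, 171, 506, _, _, _]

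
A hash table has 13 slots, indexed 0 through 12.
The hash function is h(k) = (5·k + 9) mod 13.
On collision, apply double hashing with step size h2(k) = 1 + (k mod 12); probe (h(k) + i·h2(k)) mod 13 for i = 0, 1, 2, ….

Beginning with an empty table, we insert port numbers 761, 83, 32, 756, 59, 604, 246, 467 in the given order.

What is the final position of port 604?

10

761 hashes to 5; slot 5 is free => place at 5.
83 hashes to 8; slot 8 is free => place at 8.
32 hashes to 0; slot 0 is free => place at 0.
756 hashes to 6; slot 6 is free => place at 6.
59 hashes to 5, h2=12; 5 taken => place at 4.
604 hashes to 0, h2=5; 0,5 taken => place at 10.
246 hashes to 4, h2=7; 4 taken => place at 11.
467 hashes to 4, h2=12; 4 taken => place at 3.
Table: [32, ∅, ∅, 467, 59, 761, 756, ∅, 83, ∅, 604, 246, ∅]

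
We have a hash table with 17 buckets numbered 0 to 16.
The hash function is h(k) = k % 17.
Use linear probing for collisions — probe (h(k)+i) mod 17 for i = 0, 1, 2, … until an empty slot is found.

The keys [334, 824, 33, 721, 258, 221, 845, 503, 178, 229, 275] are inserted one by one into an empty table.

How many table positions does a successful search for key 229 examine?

6

334: h=11 -> slot 11
824: h=8 -> slot 8
33: h=16 -> slot 16
721: h=7 -> slot 7
258: h=3 -> slot 3
221: h=0 -> slot 0
845: h=12 -> slot 12
503: h=10 -> slot 10
178: h=8, probe 8,9 -> slot 9
229: h=8, probe 8,9,10,11,12,13 -> slot 13
275: h=3, probe 3,4 -> slot 4
Table: [221, ., ., 258, 275, ., ., 721, 824, 178, 503, 334, 845, 229, ., ., 33]
Lookup 229: h=8, probe 8,9,10,11,12,13 → found at 13.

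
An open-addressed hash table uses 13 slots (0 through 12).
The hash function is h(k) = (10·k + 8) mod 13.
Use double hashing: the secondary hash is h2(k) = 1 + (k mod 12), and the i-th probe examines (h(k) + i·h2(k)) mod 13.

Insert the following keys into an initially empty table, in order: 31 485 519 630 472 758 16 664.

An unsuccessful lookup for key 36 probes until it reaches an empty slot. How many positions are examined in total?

31: h=6 => slot 6
485: h=9 => slot 9
519: h=11 => slot 11
630: h=3 => slot 3
472: h=9, h2=5, probe 9,1 => slot 1
758: h=9, h2=3, probe 9,12 => slot 12
16: h=12, h2=5, probe 12,4 => slot 4
664: h=5 => slot 5
Table: [_, 472, _, 630, 16, 664, 31, _, _, 485, _, 519, 758]
Lookup 36: h=4, h2=1, probe 4,5,6,7 → slot 7 empty, not found.

4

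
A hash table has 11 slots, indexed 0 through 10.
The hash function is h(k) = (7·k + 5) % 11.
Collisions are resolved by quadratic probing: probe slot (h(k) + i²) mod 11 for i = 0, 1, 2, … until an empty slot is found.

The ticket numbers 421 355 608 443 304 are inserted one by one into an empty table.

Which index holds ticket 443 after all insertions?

2

Insert 421: h=4, slot 4 empty => index 4.
Insert 355: h=4, slot 4 occupied => index 5.
Insert 608: h=4, slots 4,5 occupied => index 8.
Insert 443: h=4, slots 4,5,8 occupied => index 2.
Insert 304: h=10, slot 10 empty => index 10.
Table: [-, -, 443, -, 421, 355, -, -, 608, -, 304]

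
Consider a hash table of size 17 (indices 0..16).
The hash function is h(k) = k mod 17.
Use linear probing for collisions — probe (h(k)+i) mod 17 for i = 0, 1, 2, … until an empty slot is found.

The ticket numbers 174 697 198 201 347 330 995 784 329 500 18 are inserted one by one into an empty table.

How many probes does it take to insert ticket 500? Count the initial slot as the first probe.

4

174: h=4 => slot 4
697: h=0 => slot 0
198: h=11 => slot 11
201: h=14 => slot 14
347: h=7 => slot 7
330: h=7, probe 7,8 => slot 8
995: h=9 => slot 9
784: h=2 => slot 2
329: h=6 => slot 6
500: h=7, probe 7,8,9,10 => slot 10
18: h=1 => slot 1
Table: [697, 18, 784, —, 174, —, 329, 347, 330, 995, 500, 198, —, —, 201, —, —]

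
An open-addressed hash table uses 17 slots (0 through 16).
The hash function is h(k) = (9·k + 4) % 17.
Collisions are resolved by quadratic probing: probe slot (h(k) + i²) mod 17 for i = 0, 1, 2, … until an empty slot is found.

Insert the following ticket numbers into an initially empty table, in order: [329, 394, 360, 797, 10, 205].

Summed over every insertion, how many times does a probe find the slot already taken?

1

329 hashes to 7; slot 7 is free -> place at 7.
394 hashes to 14; slot 14 is free -> place at 14.
360 hashes to 14; 14 taken -> place at 15.
797 hashes to 3; slot 3 is free -> place at 3.
10 hashes to 9; slot 9 is free -> place at 9.
205 hashes to 13; slot 13 is free -> place at 13.
Table: [∅, ∅, ∅, 797, ∅, ∅, ∅, 329, ∅, 10, ∅, ∅, ∅, 205, 394, 360, ∅]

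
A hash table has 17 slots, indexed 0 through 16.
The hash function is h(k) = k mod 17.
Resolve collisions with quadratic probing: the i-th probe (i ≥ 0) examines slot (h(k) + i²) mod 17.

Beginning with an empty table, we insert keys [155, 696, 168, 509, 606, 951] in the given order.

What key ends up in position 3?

951

155 hashes to 2; slot 2 is free -> place at 2.
696 hashes to 16; slot 16 is free -> place at 16.
168 hashes to 15; slot 15 is free -> place at 15.
509 hashes to 16; 16 taken -> place at 0.
606 hashes to 11; slot 11 is free -> place at 11.
951 hashes to 16; 16,0 taken -> place at 3.
Table: [509, ., 155, 951, ., ., ., ., ., ., ., 606, ., ., ., 168, 696]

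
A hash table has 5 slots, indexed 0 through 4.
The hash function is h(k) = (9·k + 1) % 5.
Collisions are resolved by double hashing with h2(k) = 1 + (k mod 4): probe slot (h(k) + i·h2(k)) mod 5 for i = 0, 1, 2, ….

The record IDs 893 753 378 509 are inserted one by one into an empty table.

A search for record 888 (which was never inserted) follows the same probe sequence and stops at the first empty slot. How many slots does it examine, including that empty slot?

2

893: h=3 → slot 3
753: h=3, h2=2, probe 3,0 → slot 0
378: h=3, h2=3, probe 3,1 → slot 1
509: h=2 → slot 2
Table: [753, 378, 509, 893, _]
Lookup 888: h=3, h2=1, probe 3,4 → slot 4 empty, not found.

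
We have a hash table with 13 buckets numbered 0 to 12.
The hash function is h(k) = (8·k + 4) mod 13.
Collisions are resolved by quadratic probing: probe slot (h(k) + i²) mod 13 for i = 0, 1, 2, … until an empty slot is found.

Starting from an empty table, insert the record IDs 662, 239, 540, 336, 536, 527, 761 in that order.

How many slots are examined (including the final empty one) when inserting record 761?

662: h=9 => slot 9
239: h=5 => slot 5
540: h=8 => slot 8
336: h=1 => slot 1
536: h=2 => slot 2
527: h=8, probe 8,9,12 => slot 12
761: h=8, probe 8,9,12,4 => slot 4
Table: [∅, 336, 536, ∅, 761, 239, ∅, ∅, 540, 662, ∅, ∅, 527]

4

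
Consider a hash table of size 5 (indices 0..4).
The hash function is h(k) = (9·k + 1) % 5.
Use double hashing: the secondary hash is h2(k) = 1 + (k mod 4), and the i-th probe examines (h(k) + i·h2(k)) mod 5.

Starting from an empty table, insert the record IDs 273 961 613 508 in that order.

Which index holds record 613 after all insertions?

2

Insert 273: h=3, slot 3 empty → index 3.
Insert 961: h=0, slot 0 empty → index 0.
Insert 613: h=3, h2=2, slots 3,0 occupied → index 2.
Insert 508: h=3, h2=1, slot 3 occupied → index 4.
Table: [961, ., 613, 273, 508]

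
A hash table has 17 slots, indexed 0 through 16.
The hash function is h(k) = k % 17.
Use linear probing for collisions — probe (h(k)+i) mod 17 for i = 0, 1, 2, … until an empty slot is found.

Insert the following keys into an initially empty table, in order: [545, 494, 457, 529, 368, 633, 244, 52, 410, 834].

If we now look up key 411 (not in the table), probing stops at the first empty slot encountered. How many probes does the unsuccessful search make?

7

545: h=1 => slot 1
494: h=1, probe 1,2 => slot 2
457: h=15 => slot 15
529: h=2, probe 2,3 => slot 3
368: h=11 => slot 11
633: h=4 => slot 4
244: h=6 => slot 6
52: h=1, probe 1,2,3,4,5 => slot 5
410: h=2, probe 2,3,4,5,6,7 => slot 7
834: h=1, probe 1,2,3,4,5,6,7,8 => slot 8
Table: [-, 545, 494, 529, 633, 52, 244, 410, 834, -, -, 368, -, -, -, 457, -]
Lookup 411: h=3, probe 3,4,5,6,7,8,9 → slot 9 empty, not found.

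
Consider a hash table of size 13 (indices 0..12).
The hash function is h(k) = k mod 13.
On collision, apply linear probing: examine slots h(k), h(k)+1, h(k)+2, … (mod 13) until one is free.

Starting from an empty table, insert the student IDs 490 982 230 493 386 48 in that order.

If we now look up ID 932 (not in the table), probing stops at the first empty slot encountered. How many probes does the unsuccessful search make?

6

490 hashes to 9; slot 9 is free → place at 9.
982 hashes to 7; slot 7 is free → place at 7.
230 hashes to 9; 9 taken → place at 10.
493 hashes to 12; slot 12 is free → place at 12.
386 hashes to 9; 9,10 taken → place at 11.
48 hashes to 9; 9,10,11,12 taken → place at 0.
Table: [48, ., ., ., ., ., ., 982, ., 490, 230, 386, 493]
Lookup 932: h=9, probe 9,10,11,12,0,1 → slot 1 empty, not found.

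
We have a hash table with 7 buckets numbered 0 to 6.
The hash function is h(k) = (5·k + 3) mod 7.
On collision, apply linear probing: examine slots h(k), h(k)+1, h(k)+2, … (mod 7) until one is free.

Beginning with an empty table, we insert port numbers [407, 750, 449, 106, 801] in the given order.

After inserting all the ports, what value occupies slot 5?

407: h=1 => slot 1
750: h=1, probe 1,2 => slot 2
449: h=1, probe 1,2,3 => slot 3
106: h=1, probe 1,2,3,4 => slot 4
801: h=4, probe 4,5 => slot 5
Table: [., 407, 750, 449, 106, 801, .]

801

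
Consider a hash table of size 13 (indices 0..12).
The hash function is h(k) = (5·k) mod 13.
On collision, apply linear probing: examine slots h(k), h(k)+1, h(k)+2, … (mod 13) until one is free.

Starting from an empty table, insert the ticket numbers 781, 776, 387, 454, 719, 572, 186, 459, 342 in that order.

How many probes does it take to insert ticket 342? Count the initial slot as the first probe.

6

781: h=5 -> slot 5
776: h=6 -> slot 6
387: h=11 -> slot 11
454: h=8 -> slot 8
719: h=7 -> slot 7
572: h=0 -> slot 0
186: h=7, probe 7,8,9 -> slot 9
459: h=7, probe 7,8,9,10 -> slot 10
342: h=7, probe 7,8,9,10,11,12 -> slot 12
Table: [572, ., ., ., ., 781, 776, 719, 454, 186, 459, 387, 342]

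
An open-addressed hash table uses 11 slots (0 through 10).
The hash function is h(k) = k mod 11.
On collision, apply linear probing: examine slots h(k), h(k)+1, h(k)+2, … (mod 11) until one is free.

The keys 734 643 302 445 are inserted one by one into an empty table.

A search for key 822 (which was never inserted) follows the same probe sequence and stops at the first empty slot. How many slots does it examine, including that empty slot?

734: h=8 => slot 8
643: h=5 => slot 5
302: h=5, probe 5,6 => slot 6
445: h=5, probe 5,6,7 => slot 7
Table: [-, -, -, -, -, 643, 302, 445, 734, -, -]
Lookup 822: h=8, probe 8,9 → slot 9 empty, not found.

2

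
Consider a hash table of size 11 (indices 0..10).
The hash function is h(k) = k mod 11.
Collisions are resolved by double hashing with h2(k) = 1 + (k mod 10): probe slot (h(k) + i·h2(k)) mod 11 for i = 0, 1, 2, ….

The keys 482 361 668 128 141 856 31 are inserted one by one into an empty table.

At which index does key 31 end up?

4

Insert 482: h=9, slot 9 empty → index 9.
Insert 361: h=9, h2=2, slot 9 occupied → index 0.
Insert 668: h=8, slot 8 empty → index 8.
Insert 128: h=7, slot 7 empty → index 7.
Insert 141: h=9, h2=2, slots 9,0 occupied → index 2.
Insert 856: h=9, h2=7, slot 9 occupied → index 5.
Insert 31: h=9, h2=2, slots 9,0,2 occupied → index 4.
Table: [361, ∅, 141, ∅, 31, 856, ∅, 128, 668, 482, ∅]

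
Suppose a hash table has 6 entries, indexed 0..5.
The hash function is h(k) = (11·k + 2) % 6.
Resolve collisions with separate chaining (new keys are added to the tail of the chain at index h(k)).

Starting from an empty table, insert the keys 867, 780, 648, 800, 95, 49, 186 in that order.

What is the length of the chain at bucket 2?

3

867 -> bucket 5
780 -> bucket 2
648 -> bucket 2 (collision)
800 -> bucket 0
95 -> bucket 3
49 -> bucket 1
186 -> bucket 2 (collision)
Final buckets:
0: 800
1: 49
2: 780 -> 648 -> 186
3: 95
4: .
5: 867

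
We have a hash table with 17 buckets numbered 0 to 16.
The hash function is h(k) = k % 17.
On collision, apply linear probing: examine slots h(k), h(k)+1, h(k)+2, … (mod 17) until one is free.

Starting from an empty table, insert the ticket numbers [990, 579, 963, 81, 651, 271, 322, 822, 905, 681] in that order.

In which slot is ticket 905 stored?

990 hashes to 4; slot 4 is free → place at 4.
579 hashes to 1; slot 1 is free → place at 1.
963 hashes to 11; slot 11 is free → place at 11.
81 hashes to 13; slot 13 is free → place at 13.
651 hashes to 5; slot 5 is free → place at 5.
271 hashes to 16; slot 16 is free → place at 16.
322 hashes to 16; 16 taken → place at 0.
822 hashes to 6; slot 6 is free → place at 6.
905 hashes to 4; 4,5,6 taken → place at 7.
681 hashes to 1; 1 taken → place at 2.
Table: [322, 579, 681, _, 990, 651, 822, 905, _, _, _, 963, _, 81, _, _, 271]

7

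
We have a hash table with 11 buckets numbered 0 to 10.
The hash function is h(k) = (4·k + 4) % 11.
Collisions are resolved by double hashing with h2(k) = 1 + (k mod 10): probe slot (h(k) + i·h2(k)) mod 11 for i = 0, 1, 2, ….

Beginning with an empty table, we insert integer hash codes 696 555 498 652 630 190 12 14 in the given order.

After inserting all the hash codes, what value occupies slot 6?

630

Insert 696: h=5, slot 5 empty -> index 5.
Insert 555: h=2, slot 2 empty -> index 2.
Insert 498: h=5, h2=9, slot 5 occupied -> index 3.
Insert 652: h=5, h2=3, slot 5 occupied -> index 8.
Insert 630: h=5, h2=1, slot 5 occupied -> index 6.
Insert 190: h=5, h2=1, slots 5,6 occupied -> index 7.
Insert 12: h=8, h2=3, slot 8 occupied -> index 0.
Insert 14: h=5, h2=5, slot 5 occupied -> index 10.
Table: [12, ∅, 555, 498, ∅, 696, 630, 190, 652, ∅, 14]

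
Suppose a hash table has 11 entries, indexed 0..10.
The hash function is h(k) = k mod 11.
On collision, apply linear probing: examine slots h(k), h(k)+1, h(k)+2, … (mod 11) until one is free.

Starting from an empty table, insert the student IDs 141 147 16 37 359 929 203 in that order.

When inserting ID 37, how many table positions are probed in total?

3

Insert 141: h=9, slot 9 empty → index 9.
Insert 147: h=4, slot 4 empty → index 4.
Insert 16: h=5, slot 5 empty → index 5.
Insert 37: h=4, slots 4,5 occupied → index 6.
Insert 359: h=7, slot 7 empty → index 7.
Insert 929: h=5, slots 5,6,7 occupied → index 8.
Insert 203: h=5, slots 5,6,7,8,9 occupied → index 10.
Table: [_, _, _, _, 147, 16, 37, 359, 929, 141, 203]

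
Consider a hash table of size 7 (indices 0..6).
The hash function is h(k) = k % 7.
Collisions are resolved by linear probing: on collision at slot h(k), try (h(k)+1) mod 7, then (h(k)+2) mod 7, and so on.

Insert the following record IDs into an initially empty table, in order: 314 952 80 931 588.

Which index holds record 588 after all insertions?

2

314 hashes to 6; slot 6 is free -> place at 6.
952 hashes to 0; slot 0 is free -> place at 0.
80 hashes to 3; slot 3 is free -> place at 3.
931 hashes to 0; 0 taken -> place at 1.
588 hashes to 0; 0,1 taken -> place at 2.
Table: [952, 931, 588, 80, ., ., 314]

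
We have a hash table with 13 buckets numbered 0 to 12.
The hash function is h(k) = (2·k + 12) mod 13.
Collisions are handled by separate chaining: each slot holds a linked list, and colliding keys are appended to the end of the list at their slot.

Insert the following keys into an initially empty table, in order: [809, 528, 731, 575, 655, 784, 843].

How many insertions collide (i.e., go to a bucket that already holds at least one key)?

2

809 → bucket 5
528 → bucket 2
731 → bucket 5 (collision)
575 → bucket 5 (collision)
655 → bucket 9
784 → bucket 7
843 → bucket 8
Final buckets:
0: .
1: .
2: 528
3: .
4: .
5: 809 -> 731 -> 575
6: .
7: 784
8: 843
9: 655
10: .
11: .
12: .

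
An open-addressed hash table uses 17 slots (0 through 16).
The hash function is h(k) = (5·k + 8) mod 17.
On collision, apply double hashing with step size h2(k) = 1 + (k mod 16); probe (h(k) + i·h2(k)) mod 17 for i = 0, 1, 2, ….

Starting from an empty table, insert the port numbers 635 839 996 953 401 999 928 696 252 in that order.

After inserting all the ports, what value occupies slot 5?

999

635 hashes to 4; slot 4 is free => place at 4.
839 hashes to 4, h2=8; 4 taken => place at 12.
996 hashes to 7; slot 7 is free => place at 7.
953 hashes to 13; slot 13 is free => place at 13.
401 hashes to 7, h2=2; 7 taken => place at 9.
999 hashes to 5; slot 5 is free => place at 5.
928 hashes to 7, h2=1; 7 taken => place at 8.
696 hashes to 3; slot 3 is free => place at 3.
252 hashes to 10; slot 10 is free => place at 10.
Table: [∅, ∅, ∅, 696, 635, 999, ∅, 996, 928, 401, 252, ∅, 839, 953, ∅, ∅, ∅]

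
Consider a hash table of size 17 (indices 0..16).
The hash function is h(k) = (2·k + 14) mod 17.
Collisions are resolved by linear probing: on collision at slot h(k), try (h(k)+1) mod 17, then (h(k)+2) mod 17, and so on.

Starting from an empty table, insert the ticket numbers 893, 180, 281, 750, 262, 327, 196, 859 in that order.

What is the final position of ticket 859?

893 hashes to 15; slot 15 is free => place at 15.
180 hashes to 0; slot 0 is free => place at 0.
281 hashes to 15; 15 taken => place at 16.
750 hashes to 1; slot 1 is free => place at 1.
262 hashes to 11; slot 11 is free => place at 11.
327 hashes to 5; slot 5 is free => place at 5.
196 hashes to 15; 15,16,0,1 taken => place at 2.
859 hashes to 15; 15,16,0,1,2 taken => place at 3.
Table: [180, 750, 196, 859, _, 327, _, _, _, _, _, 262, _, _, _, 893, 281]

3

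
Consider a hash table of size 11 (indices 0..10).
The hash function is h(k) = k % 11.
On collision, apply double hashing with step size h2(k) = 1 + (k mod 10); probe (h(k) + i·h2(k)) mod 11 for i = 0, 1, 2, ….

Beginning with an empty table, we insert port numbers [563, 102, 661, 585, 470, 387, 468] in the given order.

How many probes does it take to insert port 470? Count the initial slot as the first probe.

563 hashes to 2; slot 2 is free -> place at 2.
102 hashes to 3; slot 3 is free -> place at 3.
661 hashes to 1; slot 1 is free -> place at 1.
585 hashes to 2, h2=6; 2 taken -> place at 8.
470 hashes to 8, h2=1; 8 taken -> place at 9.
387 hashes to 2, h2=8; 2 taken -> place at 10.
468 hashes to 6; slot 6 is free -> place at 6.
Table: [_, 661, 563, 102, _, _, 468, _, 585, 470, 387]

2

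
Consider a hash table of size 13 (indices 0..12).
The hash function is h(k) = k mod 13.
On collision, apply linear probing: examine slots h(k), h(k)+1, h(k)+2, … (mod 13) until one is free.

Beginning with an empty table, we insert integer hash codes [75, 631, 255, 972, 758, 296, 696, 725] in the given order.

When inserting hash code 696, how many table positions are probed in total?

3

Insert 75: h=10, slot 10 empty => index 10.
Insert 631: h=7, slot 7 empty => index 7.
Insert 255: h=8, slot 8 empty => index 8.
Insert 972: h=10, slot 10 occupied => index 11.
Insert 758: h=4, slot 4 empty => index 4.
Insert 296: h=10, slots 10,11 occupied => index 12.
Insert 696: h=7, slots 7,8 occupied => index 9.
Insert 725: h=10, slots 10,11,12 occupied => index 0.
Table: [725, -, -, -, 758, -, -, 631, 255, 696, 75, 972, 296]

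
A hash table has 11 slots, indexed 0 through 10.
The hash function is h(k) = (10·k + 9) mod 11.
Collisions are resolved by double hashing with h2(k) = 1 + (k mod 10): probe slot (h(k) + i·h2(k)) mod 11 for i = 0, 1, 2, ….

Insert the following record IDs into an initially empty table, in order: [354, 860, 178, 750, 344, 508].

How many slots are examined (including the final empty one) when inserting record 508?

3

354 hashes to 7; slot 7 is free → place at 7.
860 hashes to 7, h2=1; 7 taken → place at 8.
178 hashes to 7, h2=9; 7 taken → place at 5.
750 hashes to 7, h2=1; 7,8 taken → place at 9.
344 hashes to 6; slot 6 is free → place at 6.
508 hashes to 7, h2=9; 7,5 taken → place at 3.
Table: [—, —, —, 508, —, 178, 344, 354, 860, 750, —]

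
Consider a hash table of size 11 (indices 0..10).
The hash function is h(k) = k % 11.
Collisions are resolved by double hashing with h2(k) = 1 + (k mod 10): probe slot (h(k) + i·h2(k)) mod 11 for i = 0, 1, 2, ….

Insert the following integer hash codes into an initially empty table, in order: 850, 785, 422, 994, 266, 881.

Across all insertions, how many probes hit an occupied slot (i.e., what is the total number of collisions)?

850 hashes to 3; slot 3 is free → place at 3.
785 hashes to 4; slot 4 is free → place at 4.
422 hashes to 4, h2=3; 4 taken → place at 7.
994 hashes to 4, h2=5; 4 taken → place at 9.
266 hashes to 2; slot 2 is free → place at 2.
881 hashes to 1; slot 1 is free → place at 1.
Table: [_, 881, 266, 850, 785, _, _, 422, _, 994, _]

2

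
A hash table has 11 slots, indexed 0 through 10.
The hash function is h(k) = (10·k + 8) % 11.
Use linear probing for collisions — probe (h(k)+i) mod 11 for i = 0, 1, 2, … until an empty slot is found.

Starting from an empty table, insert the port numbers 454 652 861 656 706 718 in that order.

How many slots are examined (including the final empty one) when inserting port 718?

5

454: h=5 -> slot 5
652: h=5, probe 5,6 -> slot 6
861: h=5, probe 5,6,7 -> slot 7
656: h=1 -> slot 1
706: h=6, probe 6,7,8 -> slot 8
718: h=5, probe 5,6,7,8,9 -> slot 9
Table: [., 656, ., ., ., 454, 652, 861, 706, 718, .]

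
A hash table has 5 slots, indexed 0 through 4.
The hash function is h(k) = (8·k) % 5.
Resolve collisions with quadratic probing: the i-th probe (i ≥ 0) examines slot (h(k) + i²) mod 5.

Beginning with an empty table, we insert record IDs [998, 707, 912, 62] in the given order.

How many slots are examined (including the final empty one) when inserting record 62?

3

998: h=4 => slot 4
707: h=1 => slot 1
912: h=1, probe 1,2 => slot 2
62: h=1, probe 1,2,0 => slot 0
Table: [62, 707, 912, -, 998]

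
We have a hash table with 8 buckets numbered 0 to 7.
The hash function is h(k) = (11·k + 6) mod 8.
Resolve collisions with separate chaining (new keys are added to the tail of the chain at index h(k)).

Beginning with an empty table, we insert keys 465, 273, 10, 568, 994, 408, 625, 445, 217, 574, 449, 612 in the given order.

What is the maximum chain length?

5

Insert 465: h=1, bucket 1 empty -> new chain.
Insert 273: h=1, bucket 1 nonempty -> append to chain.
Insert 10: h=4, bucket 4 empty -> new chain.
Insert 568: h=6, bucket 6 empty -> new chain.
Insert 994: h=4, bucket 4 nonempty -> append to chain.
Insert 408: h=6, bucket 6 nonempty -> append to chain.
Insert 625: h=1, bucket 1 nonempty -> append to chain.
Insert 445: h=5, bucket 5 empty -> new chain.
Insert 217: h=1, bucket 1 nonempty -> append to chain.
Insert 574: h=0, bucket 0 empty -> new chain.
Insert 449: h=1, bucket 1 nonempty -> append to chain.
Insert 612: h=2, bucket 2 empty -> new chain.
Final buckets:
0: 574
1: 465 -> 273 -> 625 -> 217 -> 449
2: 612
3: ∅
4: 10 -> 994
5: 445
6: 568 -> 408
7: ∅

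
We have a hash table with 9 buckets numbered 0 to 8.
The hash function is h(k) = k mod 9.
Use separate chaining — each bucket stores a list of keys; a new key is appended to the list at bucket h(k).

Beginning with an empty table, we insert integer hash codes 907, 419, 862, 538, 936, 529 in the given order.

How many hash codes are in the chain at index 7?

Insert 907: h=7, bucket 7 empty -> new chain.
Insert 419: h=5, bucket 5 empty -> new chain.
Insert 862: h=7, bucket 7 nonempty -> append to chain.
Insert 538: h=7, bucket 7 nonempty -> append to chain.
Insert 936: h=0, bucket 0 empty -> new chain.
Insert 529: h=7, bucket 7 nonempty -> append to chain.
Final buckets:
0: 936
1: -
2: -
3: -
4: -
5: 419
6: -
7: 907 -> 862 -> 538 -> 529
8: -

4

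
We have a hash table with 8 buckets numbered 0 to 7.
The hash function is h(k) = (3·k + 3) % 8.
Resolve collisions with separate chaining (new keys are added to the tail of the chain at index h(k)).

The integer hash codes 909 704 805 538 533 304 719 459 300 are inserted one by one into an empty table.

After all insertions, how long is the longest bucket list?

3

909 → bucket 2
704 → bucket 3
805 → bucket 2 (collision)
538 → bucket 1
533 → bucket 2 (collision)
304 → bucket 3 (collision)
719 → bucket 0
459 → bucket 4
300 → bucket 7
Final buckets:
0: 719
1: 538
2: 909 -> 805 -> 533
3: 704 -> 304
4: 459
5: ∅
6: ∅
7: 300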